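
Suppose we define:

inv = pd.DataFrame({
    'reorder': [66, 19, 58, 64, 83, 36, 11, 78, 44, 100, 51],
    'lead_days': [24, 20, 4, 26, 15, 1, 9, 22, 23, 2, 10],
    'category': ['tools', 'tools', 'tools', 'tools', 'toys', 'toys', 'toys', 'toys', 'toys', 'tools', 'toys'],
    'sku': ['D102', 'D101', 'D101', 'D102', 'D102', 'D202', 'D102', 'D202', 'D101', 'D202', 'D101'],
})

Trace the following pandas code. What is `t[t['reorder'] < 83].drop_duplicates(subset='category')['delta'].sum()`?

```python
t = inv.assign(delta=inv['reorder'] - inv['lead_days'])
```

add column delta = inv['reorder'] - inv['lead_days']:
    reorder  lead_days category   sku  delta
0        66         24    tools  D102     42
1        19         20    tools  D101     -1
2        58          4    tools  D101     54
3        64         26    tools  D102     38
4        83         15     toys  D102     68
5        36          1     toys  D202     35
6        11          9     toys  D102      2
7        78         22     toys  D202     56
8        44         23     toys  D101     21
9       100          2    tools  D202     98
10       51         10     toys  D101     41
filter rows where reorder < 83:
    reorder  lead_days category   sku  delta
0        66         24    tools  D102     42
1        19         20    tools  D101     -1
2        58          4    tools  D101     54
3        64         26    tools  D102     38
5        36          1     toys  D202     35
6        11          9     toys  D102      2
7        78         22     toys  D202     56
8        44         23     toys  D101     21
10       51         10     toys  D101     41
drop duplicate category (keep=first):
   reorder  lead_days category   sku  delta
0       66         24    tools  D102     42
5       36          1     toys  D202     35
Finally, sum of column 'delta' = 77.

77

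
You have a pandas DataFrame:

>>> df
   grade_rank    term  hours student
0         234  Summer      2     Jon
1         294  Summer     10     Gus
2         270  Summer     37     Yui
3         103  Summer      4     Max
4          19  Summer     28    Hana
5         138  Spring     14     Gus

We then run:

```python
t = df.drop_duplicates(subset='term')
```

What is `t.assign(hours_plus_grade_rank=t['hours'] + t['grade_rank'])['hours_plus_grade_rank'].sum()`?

drop duplicate term (keep=first):
   grade_rank    term  hours student
0         234  Summer      2     Jon
5         138  Spring     14     Gus
add column hours_plus_grade_rank = t['hours'] + t['grade_rank']:
   grade_rank    term  hours student  hours_plus_grade_rank
0         234  Summer      2     Jon                    236
5         138  Spring     14     Gus                    152

388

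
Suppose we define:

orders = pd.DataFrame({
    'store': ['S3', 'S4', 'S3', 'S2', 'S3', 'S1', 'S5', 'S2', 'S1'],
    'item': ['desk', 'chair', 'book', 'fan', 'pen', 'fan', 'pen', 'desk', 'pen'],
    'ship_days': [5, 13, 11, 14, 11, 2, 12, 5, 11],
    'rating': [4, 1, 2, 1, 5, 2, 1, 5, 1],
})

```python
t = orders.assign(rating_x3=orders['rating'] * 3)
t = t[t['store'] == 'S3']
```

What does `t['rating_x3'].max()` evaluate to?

add column rating_x3 = orders['rating'] * 3:
  store   item  ship_days  rating  rating_x3
0    S3   desk          5       4         12
1    S4  chair         13       1          3
2    S3   book         11       2          6
3    S2    fan         14       1          3
4    S3    pen         11       5         15
5    S1    fan          2       2          6
6    S5    pen         12       1          3
7    S2   desk          5       5         15
8    S1    pen         11       1          3
filter rows where store == 'S3':
  store  item  ship_days  rating  rating_x3
0    S3  desk          5       4         12
2    S3  book         11       2          6
4    S3   pen         11       5         15

15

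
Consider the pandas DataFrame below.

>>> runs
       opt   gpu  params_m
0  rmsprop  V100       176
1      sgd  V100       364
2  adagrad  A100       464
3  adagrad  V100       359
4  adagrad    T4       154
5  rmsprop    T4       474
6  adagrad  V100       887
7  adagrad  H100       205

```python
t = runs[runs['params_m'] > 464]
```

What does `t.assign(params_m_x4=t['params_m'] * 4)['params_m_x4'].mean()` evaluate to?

2722.0

filter rows where params_m > 464:
       opt   gpu  params_m
5  rmsprop    T4       474
6  adagrad  V100       887
add column params_m_x4 = t['params_m'] * 4:
       opt   gpu  params_m  params_m_x4
5  rmsprop    T4       474         1896
6  adagrad  V100       887         3548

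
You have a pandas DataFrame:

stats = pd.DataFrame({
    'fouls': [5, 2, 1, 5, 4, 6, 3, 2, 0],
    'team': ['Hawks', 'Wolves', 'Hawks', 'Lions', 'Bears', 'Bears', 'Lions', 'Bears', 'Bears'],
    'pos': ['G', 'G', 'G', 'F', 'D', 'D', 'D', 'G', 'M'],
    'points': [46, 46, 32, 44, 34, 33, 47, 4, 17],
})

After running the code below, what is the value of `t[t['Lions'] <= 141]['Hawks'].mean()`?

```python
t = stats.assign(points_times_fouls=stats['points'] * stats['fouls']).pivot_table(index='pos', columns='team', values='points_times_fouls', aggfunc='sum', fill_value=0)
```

87.3333333333

add column points_times_fouls = stats['points'] * stats['fouls']:
   fouls    team pos  points  points_times_fouls
0      5   Hawks   G      46                 230
1      2  Wolves   G      46                  92
2      1   Hawks   G      32                  32
3      5   Lions   F      44                 220
4      4   Bears   D      34                 136
5      6   Bears   D      33                 198
6      3   Lions   D      47                 141
7      2   Bears   G       4                   8
8      0   Bears   M      17                   0
pivot: rows=pos, cols=team, sum(points_times_fouls):
team  Bears  Hawks  Lions  Wolves
pos                              
D       334      0    141       0
F         0      0    220       0
G         8    262      0      92
M         0      0      0       0
filter rows where Lions <= 141:
team  Bears  Hawks  Lions  Wolves
pos                              
D       334      0    141       0
G         8    262      0      92
M         0      0      0       0
So mean() = 87.3333333333.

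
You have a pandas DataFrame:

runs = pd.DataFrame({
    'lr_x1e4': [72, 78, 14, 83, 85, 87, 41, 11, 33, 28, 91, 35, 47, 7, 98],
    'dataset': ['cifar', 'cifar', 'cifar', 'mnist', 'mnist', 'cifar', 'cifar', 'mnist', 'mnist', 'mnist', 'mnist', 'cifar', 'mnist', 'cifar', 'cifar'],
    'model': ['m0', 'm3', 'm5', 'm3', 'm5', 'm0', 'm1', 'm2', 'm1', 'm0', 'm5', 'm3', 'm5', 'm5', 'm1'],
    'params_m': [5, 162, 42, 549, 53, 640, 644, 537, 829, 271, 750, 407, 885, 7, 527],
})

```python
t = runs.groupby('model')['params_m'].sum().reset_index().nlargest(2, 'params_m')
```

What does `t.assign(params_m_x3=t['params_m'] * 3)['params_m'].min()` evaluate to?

1737

group by model, sum of params_m:
model
m0     916
m1    2000
m2     537
m3    1118
m5    1737
Name: params_m, dtype: int64
reset_index():
  model  params_m
0    m0       916
1    m1      2000
2    m2       537
3    m3      1118
4    m5      1737
take 2 rows with largest params_m:
  model  params_m
1    m1      2000
4    m5      1737
add column params_m_x3 = t['params_m'] * 3:
  model  params_m  params_m_x3
1    m1      2000         6000
4    m5      1737         5211
Taking the min of column 'params_m' gives 1737.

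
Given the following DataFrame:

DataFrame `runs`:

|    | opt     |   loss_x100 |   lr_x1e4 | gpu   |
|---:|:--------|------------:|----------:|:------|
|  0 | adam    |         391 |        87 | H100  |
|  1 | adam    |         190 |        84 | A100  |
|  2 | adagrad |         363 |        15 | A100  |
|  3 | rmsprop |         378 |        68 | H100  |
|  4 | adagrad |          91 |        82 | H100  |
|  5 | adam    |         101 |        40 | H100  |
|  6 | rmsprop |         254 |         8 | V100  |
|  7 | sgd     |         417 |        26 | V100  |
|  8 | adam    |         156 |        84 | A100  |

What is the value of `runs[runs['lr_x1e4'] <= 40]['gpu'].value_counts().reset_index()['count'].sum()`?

4

filter rows where lr_x1e4 <= 40:
       opt  loss_x100  lr_x1e4   gpu
2  adagrad        363       15  A100
5     adam        101       40  H100
6  rmsprop        254        8  V100
7      sgd        417       26  V100
value_counts of gpu:
gpu
V100    2
A100    1
H100    1
Name: count, dtype: int64
reset_index():
    gpu  count
0  V100      2
1  A100      1
2  H100      1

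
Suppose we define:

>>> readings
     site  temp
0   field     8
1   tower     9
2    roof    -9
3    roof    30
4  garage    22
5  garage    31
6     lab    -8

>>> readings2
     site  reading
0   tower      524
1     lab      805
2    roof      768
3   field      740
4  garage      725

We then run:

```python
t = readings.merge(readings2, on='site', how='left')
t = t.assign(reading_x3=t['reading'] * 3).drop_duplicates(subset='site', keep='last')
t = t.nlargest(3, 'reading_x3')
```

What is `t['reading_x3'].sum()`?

6939

merge on 'site' (how='left') → 7 rows:
     site  temp  reading
0   field     8      740
1   tower     9      524
2    roof    -9      768
3    roof    30      768
4  garage    22      725
5  garage    31      725
6     lab    -8      805
add column reading_x3 = t['reading'] * 3:
     site  temp  reading  reading_x3
0   field     8      740        2220
1   tower     9      524        1572
2    roof    -9      768        2304
3    roof    30      768        2304
4  garage    22      725        2175
5  garage    31      725        2175
6     lab    -8      805        2415
drop duplicate site (keep=last):
     site  temp  reading  reading_x3
0   field     8      740        2220
1   tower     9      524        1572
3    roof    30      768        2304
5  garage    31      725        2175
6     lab    -8      805        2415
take 3 rows with largest reading_x3:
    site  temp  reading  reading_x3
6    lab    -8      805        2415
3   roof    30      768        2304
0  field     8      740        2220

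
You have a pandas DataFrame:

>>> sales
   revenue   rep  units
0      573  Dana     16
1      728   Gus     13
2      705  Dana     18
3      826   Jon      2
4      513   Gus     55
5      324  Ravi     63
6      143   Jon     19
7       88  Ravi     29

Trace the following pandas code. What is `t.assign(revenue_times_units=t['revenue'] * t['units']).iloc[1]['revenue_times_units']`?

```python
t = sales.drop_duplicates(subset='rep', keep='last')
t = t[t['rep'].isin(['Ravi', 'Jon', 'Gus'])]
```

drop duplicate rep (keep=last):
   revenue   rep  units
2      705  Dana     18
4      513   Gus     55
6      143   Jon     19
7       88  Ravi     29
filter rows where rep in ['Ravi', 'Jon', 'Gus']:
   revenue   rep  units
4      513   Gus     55
6      143   Jon     19
7       88  Ravi     29
add column revenue_times_units = t['revenue'] * t['units']:
   revenue   rep  units  revenue_times_units
4      513   Gus     55                28215
6      143   Jon     19                 2717
7       88  Ravi     29                 2552

2717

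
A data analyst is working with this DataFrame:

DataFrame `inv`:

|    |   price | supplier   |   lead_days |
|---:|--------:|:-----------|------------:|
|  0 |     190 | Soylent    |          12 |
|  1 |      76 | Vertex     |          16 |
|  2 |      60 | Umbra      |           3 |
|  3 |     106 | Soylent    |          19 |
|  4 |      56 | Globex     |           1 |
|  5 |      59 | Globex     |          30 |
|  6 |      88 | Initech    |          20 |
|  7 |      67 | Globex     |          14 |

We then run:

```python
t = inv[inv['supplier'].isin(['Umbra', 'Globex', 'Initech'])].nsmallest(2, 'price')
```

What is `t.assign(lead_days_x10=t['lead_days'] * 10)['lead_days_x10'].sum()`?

filter rows where supplier in ['Umbra', 'Globex', 'Initech']:
   price supplier  lead_days
2     60    Umbra          3
4     56   Globex          1
5     59   Globex         30
6     88  Initech         20
7     67   Globex         14
take 2 rows with smallest price:
   price supplier  lead_days
4     56   Globex          1
5     59   Globex         30
add column lead_days_x10 = t['lead_days'] * 10:
   price supplier  lead_days  lead_days_x10
4     56   Globex          1             10
5     59   Globex         30            300

310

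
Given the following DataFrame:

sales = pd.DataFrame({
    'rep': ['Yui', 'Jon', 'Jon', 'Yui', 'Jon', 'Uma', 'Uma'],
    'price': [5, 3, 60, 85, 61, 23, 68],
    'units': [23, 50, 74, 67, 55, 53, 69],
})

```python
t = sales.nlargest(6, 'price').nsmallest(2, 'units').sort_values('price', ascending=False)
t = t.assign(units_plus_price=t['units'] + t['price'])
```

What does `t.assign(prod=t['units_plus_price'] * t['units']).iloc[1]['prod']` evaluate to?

take 6 rows with largest price:
   rep  price  units
3  Yui     85     67
6  Uma     68     69
4  Jon     61     55
2  Jon     60     74
5  Uma     23     53
0  Yui      5     23
take 2 rows with smallest units:
   rep  price  units
0  Yui      5     23
5  Uma     23     53
sort by price descending:
   rep  price  units
5  Uma     23     53
0  Yui      5     23
add column units_plus_price = t['units'] + t['price']:
   rep  price  units  units_plus_price
5  Uma     23     53                76
0  Yui      5     23                28
add column prod = t['units_plus_price'] * t['units']:
   rep  price  units  units_plus_price  prod
5  Uma     23     53                76  4028
0  Yui      5     23                28   644
Finally, value at position 1, column 'prod' = 644.

644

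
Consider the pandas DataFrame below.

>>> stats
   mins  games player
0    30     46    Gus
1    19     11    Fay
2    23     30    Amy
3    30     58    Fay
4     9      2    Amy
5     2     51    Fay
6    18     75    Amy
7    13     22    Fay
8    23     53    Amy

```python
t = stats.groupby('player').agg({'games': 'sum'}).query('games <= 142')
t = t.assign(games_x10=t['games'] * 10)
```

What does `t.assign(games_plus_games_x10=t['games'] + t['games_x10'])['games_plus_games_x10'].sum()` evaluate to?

group by player, sum of games:
        games
player       
Amy       160
Fay       142
Gus        46
filter rows where games <= 142:
        games
player       
Fay       142
Gus        46
add column games_x10 = t['games'] * 10:
        games  games_x10
player                  
Fay       142       1420
Gus        46        460
add column games_plus_games_x10 = t['games'] + t['games_x10']:
        games  games_x10  games_plus_games_x10
player                                        
Fay       142       1420                  1562
Gus        46        460                   506
So sum() = 2068.

2068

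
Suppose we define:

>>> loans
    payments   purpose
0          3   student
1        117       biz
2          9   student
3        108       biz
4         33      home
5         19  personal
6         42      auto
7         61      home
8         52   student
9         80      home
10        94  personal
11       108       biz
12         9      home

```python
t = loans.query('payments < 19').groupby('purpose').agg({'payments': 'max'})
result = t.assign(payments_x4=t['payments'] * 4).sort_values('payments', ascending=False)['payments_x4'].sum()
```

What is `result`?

filter rows where payments < 19:
    payments  purpose
0          3  student
2          9  student
12         9     home
group by purpose, max of payments:
         payments
purpose          
home            9
student         9
add column payments_x4 = t['payments'] * 4:
         payments  payments_x4
purpose                       
home            9           36
student         9           36
sort by payments descending:
         payments  payments_x4
purpose                       
home            9           36
student         9           36
sum of column 'payments_x4' → 72

72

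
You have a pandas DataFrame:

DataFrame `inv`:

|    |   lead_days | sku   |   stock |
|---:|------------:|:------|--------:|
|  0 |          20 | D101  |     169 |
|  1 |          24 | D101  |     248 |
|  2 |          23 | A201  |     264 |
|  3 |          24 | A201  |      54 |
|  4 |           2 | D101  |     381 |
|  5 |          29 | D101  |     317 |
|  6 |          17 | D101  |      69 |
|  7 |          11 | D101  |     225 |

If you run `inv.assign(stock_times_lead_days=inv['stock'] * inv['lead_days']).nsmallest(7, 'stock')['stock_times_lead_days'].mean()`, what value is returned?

add column stock_times_lead_days = inv['stock'] * inv['lead_days']:
   lead_days   sku  stock  stock_times_lead_days
0         20  D101    169                   3380
1         24  D101    248                   5952
2         23  A201    264                   6072
3         24  A201     54                   1296
4          2  D101    381                    762
5         29  D101    317                   9193
6         17  D101     69                   1173
7         11  D101    225                   2475
take 7 rows with smallest stock:
   lead_days   sku  stock  stock_times_lead_days
3         24  A201     54                   1296
6         17  D101     69                   1173
0         20  D101    169                   3380
7         11  D101    225                   2475
1         24  D101    248                   5952
2         23  A201    264                   6072
5         29  D101    317                   9193

4220.14285714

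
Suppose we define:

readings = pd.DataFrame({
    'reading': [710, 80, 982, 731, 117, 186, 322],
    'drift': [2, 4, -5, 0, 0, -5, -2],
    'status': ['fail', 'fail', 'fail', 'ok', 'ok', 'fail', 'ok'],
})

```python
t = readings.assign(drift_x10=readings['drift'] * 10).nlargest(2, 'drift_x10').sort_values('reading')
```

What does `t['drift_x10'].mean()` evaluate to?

30.0

add column drift_x10 = readings['drift'] * 10:
   reading  drift status  drift_x10
0      710      2   fail         20
1       80      4   fail         40
2      982     -5   fail        -50
3      731      0     ok          0
4      117      0     ok          0
5      186     -5   fail        -50
6      322     -2     ok        -20
take 2 rows with largest drift_x10:
   reading  drift status  drift_x10
1       80      4   fail         40
0      710      2   fail         20
sort by reading:
   reading  drift status  drift_x10
1       80      4   fail         40
0      710      2   fail         20
So mean() = 30.0.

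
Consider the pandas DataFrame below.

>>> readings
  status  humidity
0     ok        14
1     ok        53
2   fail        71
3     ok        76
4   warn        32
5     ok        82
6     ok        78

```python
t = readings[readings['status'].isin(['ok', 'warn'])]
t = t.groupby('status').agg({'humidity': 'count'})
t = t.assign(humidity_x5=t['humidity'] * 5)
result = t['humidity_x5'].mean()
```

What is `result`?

filter rows where status in ['ok', 'warn']:
  status  humidity
0     ok        14
1     ok        53
3     ok        76
4   warn        32
5     ok        82
6     ok        78
group by status, count of humidity:
        humidity
status          
ok             5
warn           1
add column humidity_x5 = t['humidity'] * 5:
        humidity  humidity_x5
status                       
ok             5           25
warn           1            5
Reading off the mean of column 'humidity_x5', we get 15.0.

15.0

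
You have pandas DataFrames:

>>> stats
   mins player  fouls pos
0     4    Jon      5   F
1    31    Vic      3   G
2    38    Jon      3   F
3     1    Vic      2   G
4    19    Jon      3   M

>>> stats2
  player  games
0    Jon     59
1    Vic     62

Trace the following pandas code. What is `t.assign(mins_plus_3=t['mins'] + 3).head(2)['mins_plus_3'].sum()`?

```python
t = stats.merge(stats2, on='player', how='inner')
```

41

merge on 'player' (how='inner') → 5 rows:
   mins player  fouls pos  games
0     4    Jon      5   F     59
1    31    Vic      3   G     62
2    38    Jon      3   F     59
3     1    Vic      2   G     62
4    19    Jon      3   M     59
add column mins_plus_3 = t['mins'] + 3:
   mins player  fouls pos  games  mins_plus_3
0     4    Jon      5   F     59            7
1    31    Vic      3   G     62           34
2    38    Jon      3   F     59           41
3     1    Vic      2   G     62            4
4    19    Jon      3   M     59           22
take first 2 rows:
   mins player  fouls pos  games  mins_plus_3
0     4    Jon      5   F     59            7
1    31    Vic      3   G     62           34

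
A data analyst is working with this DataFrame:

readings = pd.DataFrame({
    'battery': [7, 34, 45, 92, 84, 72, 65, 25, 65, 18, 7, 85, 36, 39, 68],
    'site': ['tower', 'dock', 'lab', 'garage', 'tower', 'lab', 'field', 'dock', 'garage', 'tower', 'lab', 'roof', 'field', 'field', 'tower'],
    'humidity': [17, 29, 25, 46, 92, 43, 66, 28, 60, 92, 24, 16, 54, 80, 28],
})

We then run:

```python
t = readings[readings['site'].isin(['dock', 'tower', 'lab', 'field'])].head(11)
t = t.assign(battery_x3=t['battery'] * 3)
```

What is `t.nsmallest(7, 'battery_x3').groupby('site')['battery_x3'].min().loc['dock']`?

filter rows where site in ['dock', 'tower', 'lab', 'field']:
    battery   site  humidity
0         7  tower        17
1        34   dock        29
2        45    lab        25
4        84  tower        92
5        72    lab        43
6        65  field        66
7        25   dock        28
9        18  tower        92
10        7    lab        24
12       36  field        54
13       39  field        80
14       68  tower        28
take first 11 rows:
    battery   site  humidity
0         7  tower        17
1        34   dock        29
2        45    lab        25
4        84  tower        92
5        72    lab        43
6        65  field        66
7        25   dock        28
9        18  tower        92
10        7    lab        24
12       36  field        54
13       39  field        80
add column battery_x3 = t['battery'] * 3:
    battery   site  humidity  battery_x3
0         7  tower        17          21
1        34   dock        29         102
2        45    lab        25         135
4        84  tower        92         252
5        72    lab        43         216
6        65  field        66         195
7        25   dock        28          75
9        18  tower        92          54
10        7    lab        24          21
12       36  field        54         108
13       39  field        80         117
take 7 rows with smallest battery_x3:
    battery   site  humidity  battery_x3
0         7  tower        17          21
10        7    lab        24          21
9        18  tower        92          54
7        25   dock        28          75
1        34   dock        29         102
12       36  field        54         108
13       39  field        80         117
group by site, min of battery_x3:
site
dock      75
field    108
lab       21
tower     21
Name: battery_x3, dtype: int64

75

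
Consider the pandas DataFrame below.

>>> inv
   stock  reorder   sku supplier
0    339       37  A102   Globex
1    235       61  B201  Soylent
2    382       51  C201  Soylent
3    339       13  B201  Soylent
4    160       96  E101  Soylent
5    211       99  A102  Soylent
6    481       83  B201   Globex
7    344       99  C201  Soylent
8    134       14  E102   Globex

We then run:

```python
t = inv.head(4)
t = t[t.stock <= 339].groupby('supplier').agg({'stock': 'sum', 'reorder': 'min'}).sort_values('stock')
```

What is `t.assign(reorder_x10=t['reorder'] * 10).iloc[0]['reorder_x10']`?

370

take first 4 rows:
   stock  reorder   sku supplier
0    339       37  A102   Globex
1    235       61  B201  Soylent
2    382       51  C201  Soylent
3    339       13  B201  Soylent
filter rows where stock <= 339:
   stock  reorder   sku supplier
0    339       37  A102   Globex
1    235       61  B201  Soylent
3    339       13  B201  Soylent
group by supplier: sum(stock), min(reorder):
          stock  reorder
supplier                
Globex      339       37
Soylent     574       13
sort by stock:
          stock  reorder
supplier                
Globex      339       37
Soylent     574       13
add column reorder_x10 = t['reorder'] * 10:
          stock  reorder  reorder_x10
supplier                             
Globex      339       37          370
Soylent     574       13          130
So iloc[0]['reorder_x10'] = 370.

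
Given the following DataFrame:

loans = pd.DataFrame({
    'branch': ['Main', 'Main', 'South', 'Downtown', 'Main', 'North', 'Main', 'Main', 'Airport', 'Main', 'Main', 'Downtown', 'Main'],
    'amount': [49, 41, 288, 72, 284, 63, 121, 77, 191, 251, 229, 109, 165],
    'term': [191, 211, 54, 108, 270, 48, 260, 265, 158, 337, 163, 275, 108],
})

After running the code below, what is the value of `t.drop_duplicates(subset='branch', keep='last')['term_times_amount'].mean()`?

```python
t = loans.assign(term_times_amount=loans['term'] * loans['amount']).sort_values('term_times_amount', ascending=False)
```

add column term_times_amount = loans['term'] * loans['amount']:
      branch  amount  term  term_times_amount
0       Main      49   191               9359
1       Main      41   211               8651
2      South     288    54              15552
3   Downtown      72   108               7776
4       Main     284   270              76680
5      North      63    48               3024
6       Main     121   260              31460
7       Main      77   265              20405
8    Airport     191   158              30178
9       Main     251   337              84587
10      Main     229   163              37327
11  Downtown     109   275              29975
12      Main     165   108              17820
sort by term_times_amount descending:
      branch  amount  term  term_times_amount
9       Main     251   337              84587
4       Main     284   270              76680
10      Main     229   163              37327
6       Main     121   260              31460
8    Airport     191   158              30178
11  Downtown     109   275              29975
7       Main      77   265              20405
12      Main     165   108              17820
2      South     288    54              15552
0       Main      49   191               9359
1       Main      41   211               8651
3   Downtown      72   108               7776
5      North      63    48               3024
drop duplicate branch (keep=last):
     branch  amount  term  term_times_amount
8   Airport     191   158              30178
2     South     288    54              15552
1      Main      41   211               8651
3  Downtown      72   108               7776
5     North      63    48               3024
Then the mean of column 'term_times_amount': 13036.2

13036.2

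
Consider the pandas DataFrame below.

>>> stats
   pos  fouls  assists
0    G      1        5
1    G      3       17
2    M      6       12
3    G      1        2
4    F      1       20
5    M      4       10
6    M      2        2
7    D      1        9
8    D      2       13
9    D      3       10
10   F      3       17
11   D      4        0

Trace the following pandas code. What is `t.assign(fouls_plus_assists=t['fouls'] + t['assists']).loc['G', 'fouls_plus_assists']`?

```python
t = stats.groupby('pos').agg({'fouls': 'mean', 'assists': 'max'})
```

18.6666666667

group by pos: mean(fouls), max(assists):
        fouls  assists
pos                   
D    2.500000       13
F    2.000000       20
G    1.666667       17
M    4.000000       12
add column fouls_plus_assists = t['fouls'] + t['assists']:
        fouls  assists  fouls_plus_assists
pos                                       
D    2.500000       13           15.500000
F    2.000000       20           22.000000
G    1.666667       17           18.666667
M    4.000000       12           16.000000
Finally, value at row 'G', column 'fouls_plus_assists' = 18.6666666667.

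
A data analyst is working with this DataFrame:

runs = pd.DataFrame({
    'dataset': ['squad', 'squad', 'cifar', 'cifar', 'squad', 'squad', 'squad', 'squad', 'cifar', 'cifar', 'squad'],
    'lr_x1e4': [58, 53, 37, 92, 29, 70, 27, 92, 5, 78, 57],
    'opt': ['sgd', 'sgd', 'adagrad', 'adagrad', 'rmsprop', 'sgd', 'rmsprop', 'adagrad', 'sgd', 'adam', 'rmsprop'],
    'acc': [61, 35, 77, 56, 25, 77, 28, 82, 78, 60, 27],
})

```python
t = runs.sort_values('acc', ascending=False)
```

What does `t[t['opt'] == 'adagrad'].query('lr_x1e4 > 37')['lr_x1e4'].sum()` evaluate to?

184

sort by acc descending:
   dataset  lr_x1e4      opt  acc
7    squad       92  adagrad   82
8    cifar        5      sgd   78
2    cifar       37  adagrad   77
5    squad       70      sgd   77
0    squad       58      sgd   61
9    cifar       78     adam   60
3    cifar       92  adagrad   56
1    squad       53      sgd   35
6    squad       27  rmsprop   28
10   squad       57  rmsprop   27
4    squad       29  rmsprop   25
filter rows where opt == 'adagrad':
  dataset  lr_x1e4      opt  acc
7   squad       92  adagrad   82
2   cifar       37  adagrad   77
3   cifar       92  adagrad   56
filter rows where lr_x1e4 > 37:
  dataset  lr_x1e4      opt  acc
7   squad       92  adagrad   82
3   cifar       92  adagrad   56
sum of column 'lr_x1e4' → 184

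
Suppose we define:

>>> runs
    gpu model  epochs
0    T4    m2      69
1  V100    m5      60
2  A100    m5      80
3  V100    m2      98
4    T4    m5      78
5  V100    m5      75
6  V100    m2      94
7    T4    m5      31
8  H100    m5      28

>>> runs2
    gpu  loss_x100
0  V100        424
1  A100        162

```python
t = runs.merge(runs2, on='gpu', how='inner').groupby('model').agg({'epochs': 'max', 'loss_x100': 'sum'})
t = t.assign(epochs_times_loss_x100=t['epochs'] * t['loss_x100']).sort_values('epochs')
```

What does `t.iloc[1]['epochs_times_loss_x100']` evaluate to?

merge on 'gpu' (how='inner') → 5 rows:
    gpu model  epochs  loss_x100
0  V100    m5      60        424
1  A100    m5      80        162
2  V100    m2      98        424
3  V100    m5      75        424
4  V100    m2      94        424
group by model: max(epochs), sum(loss_x100):
       epochs  loss_x100
model                   
m2         98        848
m5         80       1010
add column epochs_times_loss_x100 = t['epochs'] * t['loss_x100']:
       epochs  loss_x100  epochs_times_loss_x100
model                                           
m2         98        848                   83104
m5         80       1010                   80800
sort by epochs:
       epochs  loss_x100  epochs_times_loss_x100
model                                           
m5         80       1010                   80800
m2         98        848                   83104
Then the value at position 1, column 'epochs_times_loss_x100': 83104

83104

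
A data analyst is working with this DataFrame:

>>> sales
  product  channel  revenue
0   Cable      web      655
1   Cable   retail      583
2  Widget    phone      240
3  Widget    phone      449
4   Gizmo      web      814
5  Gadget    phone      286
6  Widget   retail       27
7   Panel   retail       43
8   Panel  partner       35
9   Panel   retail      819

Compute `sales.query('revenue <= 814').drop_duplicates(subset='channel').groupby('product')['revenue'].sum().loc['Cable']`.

filter rows where revenue <= 814:
  product  channel  revenue
0   Cable      web      655
1   Cable   retail      583
2  Widget    phone      240
3  Widget    phone      449
4   Gizmo      web      814
5  Gadget    phone      286
6  Widget   retail       27
7   Panel   retail       43
8   Panel  partner       35
drop duplicate channel (keep=first):
  product  channel  revenue
0   Cable      web      655
1   Cable   retail      583
2  Widget    phone      240
8   Panel  partner       35
group by product, sum of revenue:
product
Cable     1238
Panel       35
Widget     240
Name: revenue, dtype: int64
value at index 'Cable' → 1238

1238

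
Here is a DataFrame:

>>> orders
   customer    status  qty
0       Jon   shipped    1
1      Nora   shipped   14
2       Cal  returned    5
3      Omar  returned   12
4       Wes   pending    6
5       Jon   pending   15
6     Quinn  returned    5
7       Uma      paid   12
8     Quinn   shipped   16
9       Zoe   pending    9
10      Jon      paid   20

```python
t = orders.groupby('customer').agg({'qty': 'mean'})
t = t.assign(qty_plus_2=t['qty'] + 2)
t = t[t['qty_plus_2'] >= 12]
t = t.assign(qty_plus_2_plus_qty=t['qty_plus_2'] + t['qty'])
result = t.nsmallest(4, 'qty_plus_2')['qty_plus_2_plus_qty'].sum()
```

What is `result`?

101.0

group by customer, mean of qty:
           qty
customer      
Cal        5.0
Jon       12.0
Nora      14.0
Omar      12.0
Quinn     10.5
Uma       12.0
Wes        6.0
Zoe        9.0
add column qty_plus_2 = t['qty'] + 2:
           qty  qty_plus_2
customer                  
Cal        5.0         7.0
Jon       12.0        14.0
Nora      14.0        16.0
Omar      12.0        14.0
Quinn     10.5        12.5
Uma       12.0        14.0
Wes        6.0         8.0
Zoe        9.0        11.0
filter rows where qty_plus_2 >= 12:
           qty  qty_plus_2
customer                  
Jon       12.0        14.0
Nora      14.0        16.0
Omar      12.0        14.0
Quinn     10.5        12.5
Uma       12.0        14.0
add column qty_plus_2_plus_qty = t['qty_plus_2'] + t['qty']:
           qty  qty_plus_2  qty_plus_2_plus_qty
customer                                       
Jon       12.0        14.0                 26.0
Nora      14.0        16.0                 30.0
Omar      12.0        14.0                 26.0
Quinn     10.5        12.5                 23.0
Uma       12.0        14.0                 26.0
take 4 rows with smallest qty_plus_2:
           qty  qty_plus_2  qty_plus_2_plus_qty
customer                                       
Quinn     10.5        12.5                 23.0
Jon       12.0        14.0                 26.0
Omar      12.0        14.0                 26.0
Uma       12.0        14.0                 26.0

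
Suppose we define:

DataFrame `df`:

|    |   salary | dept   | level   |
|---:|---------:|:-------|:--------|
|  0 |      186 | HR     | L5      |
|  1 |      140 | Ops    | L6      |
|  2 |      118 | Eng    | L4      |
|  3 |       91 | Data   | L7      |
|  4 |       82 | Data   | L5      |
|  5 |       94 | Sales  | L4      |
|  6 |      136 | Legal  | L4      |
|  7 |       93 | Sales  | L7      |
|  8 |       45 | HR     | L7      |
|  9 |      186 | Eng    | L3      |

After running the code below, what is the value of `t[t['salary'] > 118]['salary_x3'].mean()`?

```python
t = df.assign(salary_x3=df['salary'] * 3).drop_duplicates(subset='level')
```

512.0

add column salary_x3 = df['salary'] * 3:
   salary   dept level  salary_x3
0     186     HR    L5        558
1     140    Ops    L6        420
2     118    Eng    L4        354
3      91   Data    L7        273
4      82   Data    L5        246
5      94  Sales    L4        282
6     136  Legal    L4        408
7      93  Sales    L7        279
8      45     HR    L7        135
9     186    Eng    L3        558
drop duplicate level (keep=first):
   salary  dept level  salary_x3
0     186    HR    L5        558
1     140   Ops    L6        420
2     118   Eng    L4        354
3      91  Data    L7        273
9     186   Eng    L3        558
filter rows where salary > 118:
   salary dept level  salary_x3
0     186   HR    L5        558
1     140  Ops    L6        420
9     186  Eng    L3        558
Finally, mean of column 'salary_x3' = 512.0.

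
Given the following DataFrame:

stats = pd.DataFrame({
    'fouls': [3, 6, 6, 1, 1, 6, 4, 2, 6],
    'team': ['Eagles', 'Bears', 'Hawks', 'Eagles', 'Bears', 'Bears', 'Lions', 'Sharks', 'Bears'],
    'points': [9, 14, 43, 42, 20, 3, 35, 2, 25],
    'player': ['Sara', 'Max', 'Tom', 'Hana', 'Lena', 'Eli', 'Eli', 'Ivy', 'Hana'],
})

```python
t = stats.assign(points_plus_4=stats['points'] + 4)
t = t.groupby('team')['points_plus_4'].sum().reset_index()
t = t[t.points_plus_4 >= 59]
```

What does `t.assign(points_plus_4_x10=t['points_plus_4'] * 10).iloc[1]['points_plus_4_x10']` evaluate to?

590

add column points_plus_4 = stats['points'] + 4:
   fouls    team  points player  points_plus_4
0      3  Eagles       9   Sara             13
1      6   Bears      14    Max             18
2      6   Hawks      43    Tom             47
3      1  Eagles      42   Hana             46
4      1   Bears      20   Lena             24
5      6   Bears       3    Eli              7
6      4   Lions      35    Eli             39
7      2  Sharks       2    Ivy              6
8      6   Bears      25   Hana             29
group by team, sum of points_plus_4:
team
Bears     78
Eagles    59
Hawks     47
Lions     39
Sharks     6
Name: points_plus_4, dtype: int64
reset_index():
     team  points_plus_4
0   Bears             78
1  Eagles             59
2   Hawks             47
3   Lions             39
4  Sharks              6
filter rows where points_plus_4 >= 59:
     team  points_plus_4
0   Bears             78
1  Eagles             59
add column points_plus_4_x10 = t['points_plus_4'] * 10:
     team  points_plus_4  points_plus_4_x10
0   Bears             78                780
1  Eagles             59                590
Hence 590.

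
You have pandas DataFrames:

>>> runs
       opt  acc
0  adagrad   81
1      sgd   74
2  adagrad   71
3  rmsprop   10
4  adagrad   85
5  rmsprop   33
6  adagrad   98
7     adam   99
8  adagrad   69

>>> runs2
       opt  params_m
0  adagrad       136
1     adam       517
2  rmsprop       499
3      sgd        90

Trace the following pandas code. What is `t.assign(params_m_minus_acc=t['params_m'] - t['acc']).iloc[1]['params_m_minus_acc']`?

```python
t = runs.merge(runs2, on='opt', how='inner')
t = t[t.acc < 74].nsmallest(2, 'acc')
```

merge on 'opt' (how='inner') → 9 rows:
       opt  acc  params_m
0  adagrad   81       136
1      sgd   74        90
2  adagrad   71       136
3  rmsprop   10       499
4  adagrad   85       136
5  rmsprop   33       499
6  adagrad   98       136
7     adam   99       517
8  adagrad   69       136
filter rows where acc < 74:
       opt  acc  params_m
2  adagrad   71       136
3  rmsprop   10       499
5  rmsprop   33       499
8  adagrad   69       136
take 2 rows with smallest acc:
       opt  acc  params_m
3  rmsprop   10       499
5  rmsprop   33       499
add column params_m_minus_acc = t['params_m'] - t['acc']:
       opt  acc  params_m  params_m_minus_acc
3  rmsprop   10       499                 489
5  rmsprop   33       499                 466

466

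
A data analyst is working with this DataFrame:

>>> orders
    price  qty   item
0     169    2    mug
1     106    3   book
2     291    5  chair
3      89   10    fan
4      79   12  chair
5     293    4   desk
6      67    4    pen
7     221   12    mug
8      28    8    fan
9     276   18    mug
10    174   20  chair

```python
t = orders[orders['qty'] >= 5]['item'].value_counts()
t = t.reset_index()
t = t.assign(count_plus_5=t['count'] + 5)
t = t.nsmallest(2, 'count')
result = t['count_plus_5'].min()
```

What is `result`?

7

filter rows where qty >= 5:
    price  qty   item
2     291    5  chair
3      89   10    fan
4      79   12  chair
7     221   12    mug
8      28    8    fan
9     276   18    mug
10    174   20  chair
value_counts of item:
item
chair    3
fan      2
mug      2
Name: count, dtype: int64
reset_index():
    item  count
0  chair      3
1    fan      2
2    mug      2
add column count_plus_5 = t['count'] + 5:
    item  count  count_plus_5
0  chair      3             8
1    fan      2             7
2    mug      2             7
take 2 rows with smallest count:
  item  count  count_plus_5
1  fan      2             7
2  mug      2             7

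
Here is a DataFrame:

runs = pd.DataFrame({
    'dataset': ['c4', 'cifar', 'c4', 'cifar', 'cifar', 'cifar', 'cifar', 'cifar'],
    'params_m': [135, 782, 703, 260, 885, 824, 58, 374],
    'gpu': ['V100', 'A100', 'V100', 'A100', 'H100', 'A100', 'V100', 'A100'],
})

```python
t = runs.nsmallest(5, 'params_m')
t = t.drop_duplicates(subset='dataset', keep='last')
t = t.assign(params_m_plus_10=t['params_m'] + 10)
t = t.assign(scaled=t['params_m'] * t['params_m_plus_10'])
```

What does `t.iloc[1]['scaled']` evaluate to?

take 5 rows with smallest params_m:
  dataset  params_m   gpu
6   cifar        58  V100
0      c4       135  V100
3   cifar       260  A100
7   cifar       374  A100
2      c4       703  V100
drop duplicate dataset (keep=last):
  dataset  params_m   gpu
7   cifar       374  A100
2      c4       703  V100
add column params_m_plus_10 = t['params_m'] + 10:
  dataset  params_m   gpu  params_m_plus_10
7   cifar       374  A100               384
2      c4       703  V100               713
add column scaled = t['params_m'] * t['params_m_plus_10']:
  dataset  params_m   gpu  params_m_plus_10  scaled
7   cifar       374  A100               384  143616
2      c4       703  V100               713  501239
Then the value at position 1, column 'scaled': 501239

501239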